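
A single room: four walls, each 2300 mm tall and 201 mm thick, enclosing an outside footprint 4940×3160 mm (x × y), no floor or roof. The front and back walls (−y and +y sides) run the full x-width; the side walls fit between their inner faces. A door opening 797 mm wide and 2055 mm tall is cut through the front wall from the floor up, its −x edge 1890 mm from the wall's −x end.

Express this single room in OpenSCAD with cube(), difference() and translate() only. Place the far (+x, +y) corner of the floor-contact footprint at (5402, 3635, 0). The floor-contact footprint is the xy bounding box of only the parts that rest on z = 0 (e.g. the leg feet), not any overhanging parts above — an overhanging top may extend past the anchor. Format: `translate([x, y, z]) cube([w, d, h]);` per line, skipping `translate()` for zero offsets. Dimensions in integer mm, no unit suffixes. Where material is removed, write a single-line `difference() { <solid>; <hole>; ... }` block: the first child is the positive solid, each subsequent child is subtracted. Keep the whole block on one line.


difference() { translate([462, 475, 0]) cube([4940, 201, 2300]); translate([2352, 475, 0]) cube([797, 201, 2055]); }
translate([462, 3434, 0]) cube([4940, 201, 2300]);
translate([462, 676, 0]) cube([201, 2758, 2300]);
translate([5201, 676, 0]) cube([201, 2758, 2300]);


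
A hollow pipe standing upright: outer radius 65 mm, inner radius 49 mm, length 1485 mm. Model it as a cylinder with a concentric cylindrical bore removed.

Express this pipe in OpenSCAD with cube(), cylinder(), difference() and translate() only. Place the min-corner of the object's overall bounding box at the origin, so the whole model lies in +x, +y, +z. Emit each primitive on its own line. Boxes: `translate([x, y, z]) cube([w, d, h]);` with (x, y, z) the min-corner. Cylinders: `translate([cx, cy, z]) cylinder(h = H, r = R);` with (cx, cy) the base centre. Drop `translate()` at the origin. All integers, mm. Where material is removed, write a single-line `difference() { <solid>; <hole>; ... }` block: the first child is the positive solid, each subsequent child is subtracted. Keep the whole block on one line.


difference() { translate([65, 65, 0]) cylinder(h = 1485, r = 65); translate([65, 65, 0]) cylinder(h = 1485, r = 49); }


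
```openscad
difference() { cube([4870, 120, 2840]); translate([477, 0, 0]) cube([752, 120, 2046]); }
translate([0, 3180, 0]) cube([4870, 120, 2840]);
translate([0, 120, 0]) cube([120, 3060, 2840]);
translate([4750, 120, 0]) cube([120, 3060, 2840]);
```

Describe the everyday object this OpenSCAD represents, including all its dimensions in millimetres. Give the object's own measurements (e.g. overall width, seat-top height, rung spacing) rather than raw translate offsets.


A single room: four walls, each 2840 mm tall and 120 mm thick, enclosing an outside footprint 4870×3300 mm (x × y), no floor or roof. The front and back walls (−y and +y sides) run the full x-width; the side walls fit between their inner faces. A door opening 752 mm wide and 2046 mm tall is cut through the front wall from the floor up, its −x edge 477 mm from the wall's −x end.


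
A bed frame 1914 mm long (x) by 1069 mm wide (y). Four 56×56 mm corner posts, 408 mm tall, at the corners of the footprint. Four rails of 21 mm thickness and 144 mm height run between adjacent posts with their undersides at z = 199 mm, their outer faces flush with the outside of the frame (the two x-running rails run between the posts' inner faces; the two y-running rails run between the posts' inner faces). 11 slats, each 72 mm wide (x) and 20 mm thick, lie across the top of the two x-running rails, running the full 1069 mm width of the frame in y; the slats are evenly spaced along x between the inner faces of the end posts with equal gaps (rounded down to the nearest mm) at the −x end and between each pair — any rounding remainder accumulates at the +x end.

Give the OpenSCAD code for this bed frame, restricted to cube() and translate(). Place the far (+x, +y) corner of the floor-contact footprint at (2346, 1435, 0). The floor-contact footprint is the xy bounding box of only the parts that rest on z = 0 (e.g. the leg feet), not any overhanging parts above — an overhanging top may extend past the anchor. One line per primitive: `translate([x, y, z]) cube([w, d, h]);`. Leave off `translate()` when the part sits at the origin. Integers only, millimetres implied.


translate([432, 366, 0]) cube([56, 56, 408]);
translate([432, 1379, 0]) cube([56, 56, 408]);
translate([2290, 366, 0]) cube([56, 56, 408]);
translate([2290, 1379, 0]) cube([56, 56, 408]);
translate([488, 366, 199]) cube([1802, 21, 144]);
translate([488, 1414, 199]) cube([1802, 21, 144]);
translate([432, 422, 199]) cube([21, 957, 144]);
translate([2325, 422, 199]) cube([21, 957, 144]);
translate([572, 366, 343]) cube([72, 1069, 20]);
translate([728, 366, 343]) cube([72, 1069, 20]);
translate([884, 366, 343]) cube([72, 1069, 20]);
translate([1040, 366, 343]) cube([72, 1069, 20]);
translate([1196, 366, 343]) cube([72, 1069, 20]);
translate([1352, 366, 343]) cube([72, 1069, 20]);
translate([1508, 366, 343]) cube([72, 1069, 20]);
translate([1664, 366, 343]) cube([72, 1069, 20]);
translate([1820, 366, 343]) cube([72, 1069, 20]);
translate([1976, 366, 343]) cube([72, 1069, 20]);
translate([2132, 366, 343]) cube([72, 1069, 20]);


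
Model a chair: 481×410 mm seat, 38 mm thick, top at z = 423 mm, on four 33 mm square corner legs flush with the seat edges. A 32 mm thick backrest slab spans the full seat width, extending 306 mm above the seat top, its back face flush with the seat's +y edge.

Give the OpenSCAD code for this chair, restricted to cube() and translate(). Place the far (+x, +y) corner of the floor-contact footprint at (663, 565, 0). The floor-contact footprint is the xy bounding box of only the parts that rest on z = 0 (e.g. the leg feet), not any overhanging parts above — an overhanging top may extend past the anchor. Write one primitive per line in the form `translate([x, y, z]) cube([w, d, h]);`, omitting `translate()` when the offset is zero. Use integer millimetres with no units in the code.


translate([182, 155, 385]) cube([481, 410, 38]);
translate([182, 155, 0]) cube([33, 33, 385]);
translate([630, 155, 0]) cube([33, 33, 385]);
translate([182, 532, 0]) cube([33, 33, 385]);
translate([630, 532, 0]) cube([33, 33, 385]);
translate([182, 533, 423]) cube([481, 32, 306]);


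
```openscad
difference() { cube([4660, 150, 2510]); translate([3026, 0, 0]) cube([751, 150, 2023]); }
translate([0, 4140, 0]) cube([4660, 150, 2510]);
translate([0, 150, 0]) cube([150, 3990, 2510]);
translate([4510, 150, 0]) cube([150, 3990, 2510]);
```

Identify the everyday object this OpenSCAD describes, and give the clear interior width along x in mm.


A single room. The interior width is 4360 mm.

Four walls enclosing a rectangle with a door in the front wall — a room. Outside width 4660 minus two 150 mm walls gives 4360 mm.


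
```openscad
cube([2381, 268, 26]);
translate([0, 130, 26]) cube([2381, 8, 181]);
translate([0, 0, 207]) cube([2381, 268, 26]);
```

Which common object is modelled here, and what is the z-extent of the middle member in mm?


An I-beam. The web height is 181 mm.

Two wide flanges with a thin centred web — an I-beam. Overall 233 mm minus two 26 mm flanges gives a web of 233 − 2·26 = 181 mm.


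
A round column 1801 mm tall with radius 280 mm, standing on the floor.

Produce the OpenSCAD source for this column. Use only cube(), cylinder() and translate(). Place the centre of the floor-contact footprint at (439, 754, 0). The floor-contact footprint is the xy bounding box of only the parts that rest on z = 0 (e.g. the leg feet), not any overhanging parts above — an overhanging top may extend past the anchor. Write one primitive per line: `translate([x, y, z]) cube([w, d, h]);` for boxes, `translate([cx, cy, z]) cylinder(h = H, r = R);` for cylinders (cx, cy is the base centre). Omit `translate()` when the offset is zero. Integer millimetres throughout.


translate([439, 754, 0]) cylinder(h = 1801, r = 280);


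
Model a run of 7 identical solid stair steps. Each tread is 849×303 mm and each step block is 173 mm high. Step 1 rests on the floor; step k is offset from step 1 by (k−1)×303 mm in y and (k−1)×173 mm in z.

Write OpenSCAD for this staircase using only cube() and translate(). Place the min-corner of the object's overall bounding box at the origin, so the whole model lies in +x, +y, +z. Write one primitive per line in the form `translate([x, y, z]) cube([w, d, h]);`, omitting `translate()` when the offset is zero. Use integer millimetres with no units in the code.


cube([849, 303, 173]);
translate([0, 303, 173]) cube([849, 303, 173]);
translate([0, 606, 346]) cube([849, 303, 173]);
translate([0, 909, 519]) cube([849, 303, 173]);
translate([0, 1212, 692]) cube([849, 303, 173]);
translate([0, 1515, 865]) cube([849, 303, 173]);
translate([0, 1818, 1038]) cube([849, 303, 173]);


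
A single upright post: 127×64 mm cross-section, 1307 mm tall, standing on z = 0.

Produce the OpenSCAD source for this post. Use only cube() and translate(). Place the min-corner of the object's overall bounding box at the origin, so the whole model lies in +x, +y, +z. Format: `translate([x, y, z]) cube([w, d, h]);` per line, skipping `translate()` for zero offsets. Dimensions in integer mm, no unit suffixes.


cube([127, 64, 1307]);


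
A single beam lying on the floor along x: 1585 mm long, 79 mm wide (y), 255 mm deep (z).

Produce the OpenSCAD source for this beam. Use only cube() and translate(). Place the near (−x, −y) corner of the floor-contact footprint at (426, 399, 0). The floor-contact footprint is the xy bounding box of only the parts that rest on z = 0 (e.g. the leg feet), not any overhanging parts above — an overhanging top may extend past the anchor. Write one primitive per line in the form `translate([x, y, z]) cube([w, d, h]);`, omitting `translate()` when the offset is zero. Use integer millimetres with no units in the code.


translate([426, 399, 0]) cube([1585, 79, 255]);


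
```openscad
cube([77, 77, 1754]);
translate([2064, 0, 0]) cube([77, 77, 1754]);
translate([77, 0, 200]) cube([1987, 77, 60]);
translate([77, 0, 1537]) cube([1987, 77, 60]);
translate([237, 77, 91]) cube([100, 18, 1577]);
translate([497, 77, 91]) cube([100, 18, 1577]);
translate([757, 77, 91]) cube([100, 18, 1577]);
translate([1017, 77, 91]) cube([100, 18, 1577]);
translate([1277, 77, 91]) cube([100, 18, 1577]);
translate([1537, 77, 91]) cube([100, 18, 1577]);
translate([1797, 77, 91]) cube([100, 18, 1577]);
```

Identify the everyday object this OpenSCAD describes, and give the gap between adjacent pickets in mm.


A fence section. The picket gap is 160 mm.

Two posts, two rails, 7 pickets — a fence section. Span 1987 mm holds 7 pickets of 100 mm with 8 equal gaps: ⌊(1987 − 7·100) / 8⌋ = 160 mm.


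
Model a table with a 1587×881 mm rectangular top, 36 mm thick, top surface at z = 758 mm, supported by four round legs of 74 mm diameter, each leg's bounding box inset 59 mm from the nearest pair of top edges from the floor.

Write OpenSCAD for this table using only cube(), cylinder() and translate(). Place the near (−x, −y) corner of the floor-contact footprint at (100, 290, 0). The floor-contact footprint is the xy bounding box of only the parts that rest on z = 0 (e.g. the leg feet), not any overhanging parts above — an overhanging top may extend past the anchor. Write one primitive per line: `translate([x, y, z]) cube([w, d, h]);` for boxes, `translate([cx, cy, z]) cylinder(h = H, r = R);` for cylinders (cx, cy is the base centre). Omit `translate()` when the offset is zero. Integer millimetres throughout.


// leg_h = 758 - 36 = 722
translate([41, 231, 722]) cube([1587, 881, 36]);
translate([137, 327, 0]) cylinder(h = 722, r = 37);
translate([1532, 327, 0]) cylinder(h = 722, r = 37);
translate([137, 1016, 0]) cylinder(h = 722, r = 37);
translate([1532, 1016, 0]) cylinder(h = 722, r = 37);


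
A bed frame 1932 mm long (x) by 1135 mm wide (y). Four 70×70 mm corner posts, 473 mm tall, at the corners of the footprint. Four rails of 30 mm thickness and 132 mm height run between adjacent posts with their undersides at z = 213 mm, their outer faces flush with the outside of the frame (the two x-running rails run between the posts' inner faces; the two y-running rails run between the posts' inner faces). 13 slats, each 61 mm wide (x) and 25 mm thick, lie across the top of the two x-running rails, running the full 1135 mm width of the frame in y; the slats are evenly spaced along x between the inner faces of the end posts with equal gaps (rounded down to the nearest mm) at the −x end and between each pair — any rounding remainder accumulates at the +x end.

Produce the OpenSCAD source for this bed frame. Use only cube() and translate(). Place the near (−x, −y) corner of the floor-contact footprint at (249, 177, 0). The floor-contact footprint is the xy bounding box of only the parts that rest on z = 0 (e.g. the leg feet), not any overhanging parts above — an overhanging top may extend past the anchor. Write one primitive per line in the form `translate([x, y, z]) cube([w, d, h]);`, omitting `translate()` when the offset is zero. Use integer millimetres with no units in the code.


translate([249, 177, 0]) cube([70, 70, 473]);
translate([249, 1242, 0]) cube([70, 70, 473]);
translate([2111, 177, 0]) cube([70, 70, 473]);
translate([2111, 1242, 0]) cube([70, 70, 473]);
translate([319, 177, 213]) cube([1792, 30, 132]);
translate([319, 1282, 213]) cube([1792, 30, 132]);
translate([249, 247, 213]) cube([30, 995, 132]);
translate([2151, 247, 213]) cube([30, 995, 132]);
translate([390, 177, 345]) cube([61, 1135, 25]);
translate([522, 177, 345]) cube([61, 1135, 25]);
translate([654, 177, 345]) cube([61, 1135, 25]);
translate([786, 177, 345]) cube([61, 1135, 25]);
translate([918, 177, 345]) cube([61, 1135, 25]);
translate([1050, 177, 345]) cube([61, 1135, 25]);
translate([1182, 177, 345]) cube([61, 1135, 25]);
translate([1314, 177, 345]) cube([61, 1135, 25]);
translate([1446, 177, 345]) cube([61, 1135, 25]);
translate([1578, 177, 345]) cube([61, 1135, 25]);
translate([1710, 177, 345]) cube([61, 1135, 25]);
translate([1842, 177, 345]) cube([61, 1135, 25]);
translate([1974, 177, 345]) cube([61, 1135, 25]);


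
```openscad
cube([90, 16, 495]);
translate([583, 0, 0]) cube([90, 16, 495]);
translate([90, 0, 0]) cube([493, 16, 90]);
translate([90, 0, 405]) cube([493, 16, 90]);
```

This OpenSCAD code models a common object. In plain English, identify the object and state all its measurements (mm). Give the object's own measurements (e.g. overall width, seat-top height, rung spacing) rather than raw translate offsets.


A rectangular picture frame lying in the x–z plane (depth along y). The opening is 493 mm wide (x) by 315 mm tall (z), surrounded by a border 90 mm wide on all four sides. The frame is 16 mm deep and is made of two full-height vertical stiles with two horizontal rails fitted between them.


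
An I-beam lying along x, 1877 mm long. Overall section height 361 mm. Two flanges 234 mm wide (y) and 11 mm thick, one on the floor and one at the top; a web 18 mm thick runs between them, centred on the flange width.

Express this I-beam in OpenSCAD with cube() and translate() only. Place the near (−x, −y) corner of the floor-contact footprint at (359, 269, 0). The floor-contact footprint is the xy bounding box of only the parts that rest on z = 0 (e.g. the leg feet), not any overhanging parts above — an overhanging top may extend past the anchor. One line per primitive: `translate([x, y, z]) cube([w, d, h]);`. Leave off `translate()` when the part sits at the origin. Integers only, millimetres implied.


translate([359, 269, 0]) cube([1877, 234, 11]);
translate([359, 377, 11]) cube([1877, 18, 339]);
translate([359, 269, 350]) cube([1877, 234, 11]);


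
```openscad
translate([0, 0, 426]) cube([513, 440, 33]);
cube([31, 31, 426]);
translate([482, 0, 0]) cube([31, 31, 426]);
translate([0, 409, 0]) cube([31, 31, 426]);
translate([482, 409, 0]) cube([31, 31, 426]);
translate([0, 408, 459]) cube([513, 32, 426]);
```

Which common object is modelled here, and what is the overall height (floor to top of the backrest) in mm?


A chair. The overall height is 885 mm.

A slab on four corner posts with a tall panel at the back — a chair. The seat slab sits at z = 426 with thickness 33, and the 426 mm backrest starts at the seat top, so the overall height is 426 + 33 + 426 = 885 mm.


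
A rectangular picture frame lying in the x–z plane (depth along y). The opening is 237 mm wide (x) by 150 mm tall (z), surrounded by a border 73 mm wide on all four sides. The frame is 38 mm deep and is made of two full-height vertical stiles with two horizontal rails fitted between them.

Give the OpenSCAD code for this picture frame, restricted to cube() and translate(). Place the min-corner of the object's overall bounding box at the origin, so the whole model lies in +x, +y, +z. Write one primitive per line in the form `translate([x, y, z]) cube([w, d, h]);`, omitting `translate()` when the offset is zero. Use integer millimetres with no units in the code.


cube([73, 38, 296]);
translate([310, 0, 0]) cube([73, 38, 296]);
translate([73, 0, 0]) cube([237, 38, 73]);
translate([73, 0, 223]) cube([237, 38, 73]);


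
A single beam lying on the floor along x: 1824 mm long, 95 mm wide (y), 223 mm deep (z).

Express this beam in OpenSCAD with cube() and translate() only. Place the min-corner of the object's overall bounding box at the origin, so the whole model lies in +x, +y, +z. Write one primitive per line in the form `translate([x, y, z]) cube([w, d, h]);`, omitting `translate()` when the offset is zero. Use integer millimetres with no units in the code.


cube([1824, 95, 223]);


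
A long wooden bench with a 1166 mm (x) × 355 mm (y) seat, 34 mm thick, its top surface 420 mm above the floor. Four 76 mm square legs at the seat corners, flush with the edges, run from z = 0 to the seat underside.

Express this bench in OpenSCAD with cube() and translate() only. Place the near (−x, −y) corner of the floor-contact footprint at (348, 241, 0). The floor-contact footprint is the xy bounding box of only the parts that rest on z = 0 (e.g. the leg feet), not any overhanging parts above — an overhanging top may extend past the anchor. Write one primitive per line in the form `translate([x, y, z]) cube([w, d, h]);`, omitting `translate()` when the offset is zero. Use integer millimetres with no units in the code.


translate([348, 241, 386]) cube([1166, 355, 34]);
translate([348, 241, 0]) cube([76, 76, 386]);
translate([348, 520, 0]) cube([76, 76, 386]);
translate([1438, 241, 0]) cube([76, 76, 386]);
translate([1438, 520, 0]) cube([76, 76, 386]);


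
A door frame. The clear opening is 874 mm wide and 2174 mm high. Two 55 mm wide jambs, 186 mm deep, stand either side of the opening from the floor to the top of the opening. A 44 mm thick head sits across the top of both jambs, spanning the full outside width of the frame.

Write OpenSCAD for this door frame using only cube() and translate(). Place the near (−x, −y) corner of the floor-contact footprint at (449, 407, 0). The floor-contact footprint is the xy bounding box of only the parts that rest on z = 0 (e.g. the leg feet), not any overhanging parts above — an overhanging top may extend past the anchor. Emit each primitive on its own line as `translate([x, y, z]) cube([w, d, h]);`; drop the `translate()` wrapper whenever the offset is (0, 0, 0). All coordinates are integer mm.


translate([449, 407, 0]) cube([55, 186, 2174]);
translate([1378, 407, 0]) cube([55, 186, 2174]);
translate([449, 407, 2174]) cube([984, 186, 44]);


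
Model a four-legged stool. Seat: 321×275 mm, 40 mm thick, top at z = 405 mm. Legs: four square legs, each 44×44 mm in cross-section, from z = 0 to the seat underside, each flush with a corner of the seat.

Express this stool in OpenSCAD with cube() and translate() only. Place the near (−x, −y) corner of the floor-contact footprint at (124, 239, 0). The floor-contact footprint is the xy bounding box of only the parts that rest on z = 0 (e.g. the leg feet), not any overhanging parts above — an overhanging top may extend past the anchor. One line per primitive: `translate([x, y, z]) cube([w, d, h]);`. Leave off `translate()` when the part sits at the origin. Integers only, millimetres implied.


translate([124, 239, 365]) cube([321, 275, 40]);
translate([124, 239, 0]) cube([44, 44, 365]);
translate([401, 239, 0]) cube([44, 44, 365]);
translate([124, 470, 0]) cube([44, 44, 365]);
translate([401, 470, 0]) cube([44, 44, 365]);


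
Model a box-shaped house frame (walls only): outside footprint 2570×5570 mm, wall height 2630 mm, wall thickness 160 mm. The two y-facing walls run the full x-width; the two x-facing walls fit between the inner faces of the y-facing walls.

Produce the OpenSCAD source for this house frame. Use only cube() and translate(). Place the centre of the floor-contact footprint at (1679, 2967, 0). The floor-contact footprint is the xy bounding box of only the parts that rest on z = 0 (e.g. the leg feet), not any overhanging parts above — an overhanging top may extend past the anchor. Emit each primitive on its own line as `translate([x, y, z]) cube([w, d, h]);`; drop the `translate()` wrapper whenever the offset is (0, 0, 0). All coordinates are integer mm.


translate([394, 182, 0]) cube([2570, 160, 2630]);
translate([394, 5592, 0]) cube([2570, 160, 2630]);
translate([394, 342, 0]) cube([160, 5250, 2630]);
translate([2804, 342, 0]) cube([160, 5250, 2630]);


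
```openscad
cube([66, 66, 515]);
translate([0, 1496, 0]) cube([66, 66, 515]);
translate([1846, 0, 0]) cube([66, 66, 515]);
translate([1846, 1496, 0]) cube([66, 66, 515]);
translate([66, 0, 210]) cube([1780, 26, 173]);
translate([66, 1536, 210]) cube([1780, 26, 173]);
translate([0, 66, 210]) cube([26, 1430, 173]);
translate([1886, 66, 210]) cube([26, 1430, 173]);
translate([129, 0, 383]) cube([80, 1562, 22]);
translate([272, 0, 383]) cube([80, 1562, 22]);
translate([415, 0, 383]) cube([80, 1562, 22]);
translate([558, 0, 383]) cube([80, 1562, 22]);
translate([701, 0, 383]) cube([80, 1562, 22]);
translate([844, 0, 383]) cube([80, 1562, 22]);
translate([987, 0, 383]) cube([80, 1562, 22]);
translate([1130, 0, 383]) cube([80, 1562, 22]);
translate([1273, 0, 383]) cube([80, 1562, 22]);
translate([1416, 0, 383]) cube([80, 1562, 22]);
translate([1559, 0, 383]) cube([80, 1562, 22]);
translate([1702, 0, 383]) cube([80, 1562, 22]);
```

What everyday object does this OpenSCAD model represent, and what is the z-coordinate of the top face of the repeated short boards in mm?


A bed frame. The slat-top height is 405 mm.

Four posts, four rails, and a row of slats — a bed frame. Slats sit on the rails at z = 210 + 173 = 383; with slat thickness 22, the top is 405 mm.


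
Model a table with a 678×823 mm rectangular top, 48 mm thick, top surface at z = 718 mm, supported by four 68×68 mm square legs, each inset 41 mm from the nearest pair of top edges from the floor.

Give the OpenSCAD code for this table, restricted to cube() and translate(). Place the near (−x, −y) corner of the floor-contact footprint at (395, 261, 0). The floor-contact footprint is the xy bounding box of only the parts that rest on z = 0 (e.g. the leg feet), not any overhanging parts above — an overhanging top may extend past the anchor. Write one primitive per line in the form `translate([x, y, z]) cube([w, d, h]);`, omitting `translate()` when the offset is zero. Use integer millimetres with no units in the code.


translate([354, 220, 670]) cube([678, 823, 48]);
translate([395, 261, 0]) cube([68, 68, 670]);
translate([923, 261, 0]) cube([68, 68, 670]);
translate([395, 934, 0]) cube([68, 68, 670]);
translate([923, 934, 0]) cube([68, 68, 670]);


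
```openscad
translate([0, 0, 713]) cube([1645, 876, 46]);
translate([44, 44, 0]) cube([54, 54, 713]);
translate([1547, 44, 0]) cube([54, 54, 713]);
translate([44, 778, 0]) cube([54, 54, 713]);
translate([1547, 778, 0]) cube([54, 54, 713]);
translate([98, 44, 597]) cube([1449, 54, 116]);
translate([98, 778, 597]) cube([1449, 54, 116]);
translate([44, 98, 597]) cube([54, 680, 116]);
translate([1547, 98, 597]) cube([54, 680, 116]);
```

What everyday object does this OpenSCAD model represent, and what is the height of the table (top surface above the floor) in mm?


A table. The table height is 759 mm.

A 1645×876×46 slab sits at z = 713 on four 54 mm square posts — a table. The top surface is at 713 + 46 = 759 mm.


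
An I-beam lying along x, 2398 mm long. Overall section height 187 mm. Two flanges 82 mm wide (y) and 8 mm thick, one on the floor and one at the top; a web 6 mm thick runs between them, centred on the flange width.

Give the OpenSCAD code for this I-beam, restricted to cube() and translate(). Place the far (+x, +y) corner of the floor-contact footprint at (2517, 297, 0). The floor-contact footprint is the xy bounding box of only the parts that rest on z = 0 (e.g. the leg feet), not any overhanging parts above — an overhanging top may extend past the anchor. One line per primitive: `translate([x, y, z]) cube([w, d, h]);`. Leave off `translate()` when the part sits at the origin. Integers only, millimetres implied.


translate([119, 215, 0]) cube([2398, 82, 8]);
translate([119, 253, 8]) cube([2398, 6, 171]);
translate([119, 215, 179]) cube([2398, 82, 8]);


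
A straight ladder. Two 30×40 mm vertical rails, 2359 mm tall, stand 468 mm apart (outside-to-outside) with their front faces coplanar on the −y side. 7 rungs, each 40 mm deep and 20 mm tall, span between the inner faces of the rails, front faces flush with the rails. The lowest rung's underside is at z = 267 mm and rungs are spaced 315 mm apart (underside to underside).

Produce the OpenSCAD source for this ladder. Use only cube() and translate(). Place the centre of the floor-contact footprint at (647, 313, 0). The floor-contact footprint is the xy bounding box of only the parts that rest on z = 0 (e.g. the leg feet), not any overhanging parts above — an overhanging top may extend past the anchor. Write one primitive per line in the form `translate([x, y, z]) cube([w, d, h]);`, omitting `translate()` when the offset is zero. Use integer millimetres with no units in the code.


translate([413, 293, 0]) cube([30, 40, 2359]);
translate([851, 293, 0]) cube([30, 40, 2359]);
translate([443, 293, 267]) cube([408, 40, 20]);
translate([443, 293, 582]) cube([408, 40, 20]);
translate([443, 293, 897]) cube([408, 40, 20]);
translate([443, 293, 1212]) cube([408, 40, 20]);
translate([443, 293, 1527]) cube([408, 40, 20]);
translate([443, 293, 1842]) cube([408, 40, 20]);
translate([443, 293, 2157]) cube([408, 40, 20]);


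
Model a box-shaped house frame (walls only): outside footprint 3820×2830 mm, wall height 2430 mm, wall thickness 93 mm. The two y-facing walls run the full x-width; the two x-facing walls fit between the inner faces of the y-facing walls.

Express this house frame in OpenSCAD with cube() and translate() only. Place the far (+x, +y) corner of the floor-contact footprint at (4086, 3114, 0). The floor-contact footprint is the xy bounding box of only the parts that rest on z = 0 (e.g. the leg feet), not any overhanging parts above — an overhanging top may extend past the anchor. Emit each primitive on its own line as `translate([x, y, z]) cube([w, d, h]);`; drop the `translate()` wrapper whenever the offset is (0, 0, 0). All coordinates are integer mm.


translate([266, 284, 0]) cube([3820, 93, 2430]);
translate([266, 3021, 0]) cube([3820, 93, 2430]);
translate([266, 377, 0]) cube([93, 2644, 2430]);
translate([3993, 377, 0]) cube([93, 2644, 2430]);


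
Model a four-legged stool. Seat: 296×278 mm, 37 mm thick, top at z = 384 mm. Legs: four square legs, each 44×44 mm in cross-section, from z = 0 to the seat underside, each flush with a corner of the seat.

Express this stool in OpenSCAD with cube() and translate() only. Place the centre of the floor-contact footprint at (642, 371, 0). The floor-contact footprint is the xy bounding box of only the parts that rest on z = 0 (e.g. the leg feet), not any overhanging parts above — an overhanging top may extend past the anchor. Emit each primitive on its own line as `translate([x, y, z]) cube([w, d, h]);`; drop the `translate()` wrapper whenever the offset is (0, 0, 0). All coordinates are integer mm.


translate([494, 232, 347]) cube([296, 278, 37]);
translate([494, 232, 0]) cube([44, 44, 347]);
translate([746, 232, 0]) cube([44, 44, 347]);
translate([494, 466, 0]) cube([44, 44, 347]);
translate([746, 466, 0]) cube([44, 44, 347]);


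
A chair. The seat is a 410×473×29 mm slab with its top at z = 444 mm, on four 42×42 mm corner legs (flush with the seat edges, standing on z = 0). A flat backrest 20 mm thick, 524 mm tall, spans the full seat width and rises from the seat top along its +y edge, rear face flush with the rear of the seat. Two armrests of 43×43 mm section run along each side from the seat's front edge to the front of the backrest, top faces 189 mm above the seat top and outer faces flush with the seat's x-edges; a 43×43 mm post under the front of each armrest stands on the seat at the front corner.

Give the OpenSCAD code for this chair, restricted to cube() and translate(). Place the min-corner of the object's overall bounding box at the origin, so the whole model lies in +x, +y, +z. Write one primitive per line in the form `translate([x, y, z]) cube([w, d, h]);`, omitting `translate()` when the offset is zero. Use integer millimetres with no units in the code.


translate([0, 0, 415]) cube([410, 473, 29]);
cube([42, 42, 415]);
translate([368, 0, 0]) cube([42, 42, 415]);
translate([0, 431, 0]) cube([42, 42, 415]);
translate([368, 431, 0]) cube([42, 42, 415]);
translate([0, 453, 444]) cube([410, 20, 524]);
translate([0, 0, 590]) cube([43, 453, 43]);
translate([367, 0, 590]) cube([43, 453, 43]);
translate([0, 0, 444]) cube([43, 43, 146]);
translate([367, 0, 444]) cube([43, 43, 146]);


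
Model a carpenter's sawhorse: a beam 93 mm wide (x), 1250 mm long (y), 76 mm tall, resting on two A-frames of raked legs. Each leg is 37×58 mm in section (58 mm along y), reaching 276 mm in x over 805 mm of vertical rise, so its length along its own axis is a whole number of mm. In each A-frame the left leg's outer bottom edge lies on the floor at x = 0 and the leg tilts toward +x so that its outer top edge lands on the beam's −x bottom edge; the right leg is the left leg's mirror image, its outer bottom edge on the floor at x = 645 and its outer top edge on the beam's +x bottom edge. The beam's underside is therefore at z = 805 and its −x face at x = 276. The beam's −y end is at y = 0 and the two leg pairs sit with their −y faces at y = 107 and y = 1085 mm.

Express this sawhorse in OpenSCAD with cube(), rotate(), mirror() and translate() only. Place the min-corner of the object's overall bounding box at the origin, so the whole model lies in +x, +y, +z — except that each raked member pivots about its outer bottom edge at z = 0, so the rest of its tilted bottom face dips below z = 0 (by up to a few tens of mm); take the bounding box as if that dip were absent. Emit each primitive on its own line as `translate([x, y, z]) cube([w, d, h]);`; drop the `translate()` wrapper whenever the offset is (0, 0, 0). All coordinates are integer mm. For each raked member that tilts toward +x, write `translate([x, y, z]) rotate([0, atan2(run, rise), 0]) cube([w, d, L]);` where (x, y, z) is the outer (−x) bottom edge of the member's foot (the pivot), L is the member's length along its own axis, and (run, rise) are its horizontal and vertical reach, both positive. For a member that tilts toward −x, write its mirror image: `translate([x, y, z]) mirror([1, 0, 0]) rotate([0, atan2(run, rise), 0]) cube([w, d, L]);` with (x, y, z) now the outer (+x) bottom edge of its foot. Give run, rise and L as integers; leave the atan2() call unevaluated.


// leg length = √(276² + 805²) = 851
// right-leg outer foot x = 2·276 + 93 = 645
// beam min-corner = (276, 0, 805)
translate([276, 0, 805]) cube([93, 1250, 76]);
translate([0, 107, 0]) rotate([0, atan2(276, 805), 0]) cube([37, 58, 851]);
translate([645, 107, 0]) mirror([1, 0, 0]) rotate([0, atan2(276, 805), 0]) cube([37, 58, 851]);
translate([0, 1085, 0]) rotate([0, atan2(276, 805), 0]) cube([37, 58, 851]);
translate([645, 1085, 0]) mirror([1, 0, 0]) rotate([0, atan2(276, 805), 0]) cube([37, 58, 851]);


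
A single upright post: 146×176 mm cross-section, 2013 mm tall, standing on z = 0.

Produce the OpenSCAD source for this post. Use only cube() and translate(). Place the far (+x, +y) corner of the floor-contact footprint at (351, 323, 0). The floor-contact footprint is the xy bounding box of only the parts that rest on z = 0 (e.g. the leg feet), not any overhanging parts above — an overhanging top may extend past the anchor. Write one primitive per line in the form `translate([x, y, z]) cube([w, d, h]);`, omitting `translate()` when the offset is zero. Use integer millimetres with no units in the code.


translate([205, 147, 0]) cube([146, 176, 2013]);


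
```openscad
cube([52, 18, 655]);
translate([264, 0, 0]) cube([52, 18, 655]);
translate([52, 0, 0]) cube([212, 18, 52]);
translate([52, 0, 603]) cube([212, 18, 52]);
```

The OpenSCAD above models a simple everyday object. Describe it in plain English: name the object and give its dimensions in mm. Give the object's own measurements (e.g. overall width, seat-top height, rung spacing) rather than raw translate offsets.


A rectangular picture frame lying in the x–z plane (depth along y). The opening is 212 mm wide (x) by 551 mm tall (z), surrounded by a border 52 mm wide on all four sides. The frame is 18 mm deep and is made of two full-height vertical stiles with two horizontal rails fitted between them.


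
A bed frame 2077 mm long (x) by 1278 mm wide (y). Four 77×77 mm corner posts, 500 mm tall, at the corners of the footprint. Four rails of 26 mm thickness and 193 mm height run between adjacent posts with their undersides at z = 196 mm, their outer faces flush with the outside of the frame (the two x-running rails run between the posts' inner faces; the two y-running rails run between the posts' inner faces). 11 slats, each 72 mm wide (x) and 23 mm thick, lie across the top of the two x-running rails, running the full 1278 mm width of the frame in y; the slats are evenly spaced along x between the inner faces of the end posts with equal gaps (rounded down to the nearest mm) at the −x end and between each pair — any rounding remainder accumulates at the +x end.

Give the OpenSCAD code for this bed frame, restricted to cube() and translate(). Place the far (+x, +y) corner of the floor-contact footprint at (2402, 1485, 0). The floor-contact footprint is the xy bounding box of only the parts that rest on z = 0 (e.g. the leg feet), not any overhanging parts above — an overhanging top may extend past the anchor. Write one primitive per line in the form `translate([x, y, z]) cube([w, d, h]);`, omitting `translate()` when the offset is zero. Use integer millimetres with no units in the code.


// slat z = rail_z + rail_h = 196 + 193 = 389
// slat gap = ⌊(1923 − 11·72) / 12⌋ = 94
translate([325, 207, 0]) cube([77, 77, 500]);
translate([325, 1408, 0]) cube([77, 77, 500]);
translate([2325, 207, 0]) cube([77, 77, 500]);
translate([2325, 1408, 0]) cube([77, 77, 500]);
translate([402, 207, 196]) cube([1923, 26, 193]);
translate([402, 1459, 196]) cube([1923, 26, 193]);
translate([325, 284, 196]) cube([26, 1124, 193]);
translate([2376, 284, 196]) cube([26, 1124, 193]);
translate([496, 207, 389]) cube([72, 1278, 23]);
translate([662, 207, 389]) cube([72, 1278, 23]);
translate([828, 207, 389]) cube([72, 1278, 23]);
translate([994, 207, 389]) cube([72, 1278, 23]);
translate([1160, 207, 389]) cube([72, 1278, 23]);
translate([1326, 207, 389]) cube([72, 1278, 23]);
translate([1492, 207, 389]) cube([72, 1278, 23]);
translate([1658, 207, 389]) cube([72, 1278, 23]);
translate([1824, 207, 389]) cube([72, 1278, 23]);
translate([1990, 207, 389]) cube([72, 1278, 23]);
translate([2156, 207, 389]) cube([72, 1278, 23]);


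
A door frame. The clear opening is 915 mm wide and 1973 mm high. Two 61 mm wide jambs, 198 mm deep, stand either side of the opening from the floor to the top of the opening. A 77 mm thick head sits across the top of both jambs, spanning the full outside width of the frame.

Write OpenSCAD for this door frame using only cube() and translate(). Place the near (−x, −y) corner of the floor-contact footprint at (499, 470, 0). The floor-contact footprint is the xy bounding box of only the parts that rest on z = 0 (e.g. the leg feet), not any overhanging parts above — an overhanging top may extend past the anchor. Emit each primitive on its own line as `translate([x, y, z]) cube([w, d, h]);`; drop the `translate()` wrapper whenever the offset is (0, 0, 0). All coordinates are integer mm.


translate([499, 470, 0]) cube([61, 198, 1973]);
translate([1475, 470, 0]) cube([61, 198, 1973]);
translate([499, 470, 1973]) cube([1037, 198, 77]);


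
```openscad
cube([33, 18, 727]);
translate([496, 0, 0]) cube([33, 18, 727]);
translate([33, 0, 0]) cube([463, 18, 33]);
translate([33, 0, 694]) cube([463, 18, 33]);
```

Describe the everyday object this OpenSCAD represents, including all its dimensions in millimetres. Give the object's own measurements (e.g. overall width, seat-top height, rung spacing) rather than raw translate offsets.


A rectangular picture frame lying in the x–z plane (depth along y). The opening is 463 mm wide (x) by 661 mm tall (z), surrounded by a border 33 mm wide on all four sides. The frame is 18 mm deep and is made of two full-height vertical stiles with two horizontal rails fitted between them.


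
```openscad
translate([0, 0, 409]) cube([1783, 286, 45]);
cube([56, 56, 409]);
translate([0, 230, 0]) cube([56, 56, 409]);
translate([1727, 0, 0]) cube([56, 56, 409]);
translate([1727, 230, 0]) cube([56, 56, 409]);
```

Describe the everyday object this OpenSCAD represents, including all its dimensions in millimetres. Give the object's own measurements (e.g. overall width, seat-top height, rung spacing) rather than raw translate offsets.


A bench: a 1783×286 mm seat slab, 45 mm thick, top at z = 454 mm, on four 56×56 mm square legs flush with the seat corners and standing on z = 0.


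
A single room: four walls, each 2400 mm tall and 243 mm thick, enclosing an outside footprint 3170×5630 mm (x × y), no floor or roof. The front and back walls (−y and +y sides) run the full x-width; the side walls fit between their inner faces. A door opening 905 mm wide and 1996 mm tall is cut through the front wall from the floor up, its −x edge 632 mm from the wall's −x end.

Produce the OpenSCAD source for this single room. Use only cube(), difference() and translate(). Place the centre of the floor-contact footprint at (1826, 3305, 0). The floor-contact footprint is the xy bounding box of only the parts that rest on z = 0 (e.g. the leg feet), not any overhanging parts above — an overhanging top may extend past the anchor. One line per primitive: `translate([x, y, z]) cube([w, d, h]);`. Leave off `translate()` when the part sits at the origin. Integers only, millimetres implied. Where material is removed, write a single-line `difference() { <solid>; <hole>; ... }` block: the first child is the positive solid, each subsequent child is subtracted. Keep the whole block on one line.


difference() { translate([241, 490, 0]) cube([3170, 243, 2400]); translate([873, 490, 0]) cube([905, 243, 1996]); }
translate([241, 5877, 0]) cube([3170, 243, 2400]);
translate([241, 733, 0]) cube([243, 5144, 2400]);
translate([3168, 733, 0]) cube([243, 5144, 2400]);


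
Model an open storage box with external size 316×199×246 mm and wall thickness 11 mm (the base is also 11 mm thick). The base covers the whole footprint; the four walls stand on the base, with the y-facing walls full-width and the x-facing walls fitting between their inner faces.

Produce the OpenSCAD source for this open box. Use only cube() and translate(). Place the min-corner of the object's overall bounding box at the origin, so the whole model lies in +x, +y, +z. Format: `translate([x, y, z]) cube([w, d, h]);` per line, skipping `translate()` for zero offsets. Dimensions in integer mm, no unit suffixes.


cube([316, 199, 11]);
translate([0, 0, 11]) cube([316, 11, 235]);
translate([0, 188, 11]) cube([316, 11, 235]);
translate([0, 11, 11]) cube([11, 177, 235]);
translate([305, 11, 11]) cube([11, 177, 235]);
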